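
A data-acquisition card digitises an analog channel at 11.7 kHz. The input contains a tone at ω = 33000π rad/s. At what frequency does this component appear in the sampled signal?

ω = 33000π rad/s → f = ω/(2π) = 16500 Hz = 16.5 kHz.
16.5 kHz mod fs = 4.8 kHz.
4.8 kHz ≤ fs/2 = 5.85 kHz, appears at 4.8 kHz.

4.8 kHz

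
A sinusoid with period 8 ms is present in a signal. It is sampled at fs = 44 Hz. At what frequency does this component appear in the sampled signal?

7 Hz

T = 8 ms → f = 1/T = 125 Hz.
125 Hz mod fs = 37 Hz.
37 Hz > fs/2 = 22 Hz, folds to fs − 37 Hz = 7 Hz.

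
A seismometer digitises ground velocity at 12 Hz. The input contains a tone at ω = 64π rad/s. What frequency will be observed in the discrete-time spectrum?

ω = 64π rad/s → f = ω/(2π) = 32 Hz.
32 Hz mod fs = 8 Hz.
8 Hz > fs/2 = 6 Hz, folds to fs − 8 Hz = 4 Hz.

4 Hz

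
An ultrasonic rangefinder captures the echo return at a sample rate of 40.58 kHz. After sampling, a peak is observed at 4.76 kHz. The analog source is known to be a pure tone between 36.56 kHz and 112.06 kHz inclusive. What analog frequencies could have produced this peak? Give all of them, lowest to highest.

Frequencies that alias to 4.76 kHz are k·fs ± 4.76 kHz for integer k ≥ 0.
k=0: 4.76 kHz.
k=1: 35.82 kHz, 45.34 kHz.
k=2: 76.4 kHz, 85.92 kHz.
k=3: 116.98 kHz, 126.5 kHz.
Within [36.56 kHz, 112.06 kHz]: 45.34 kHz, 76.4 kHz, 85.92 kHz.

45.34 kHz, 76.4 kHz, 85.92 kHz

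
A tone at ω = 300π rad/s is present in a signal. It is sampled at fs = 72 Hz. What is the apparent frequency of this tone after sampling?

6 Hz

ω = 300π rad/s → f = ω/(2π) = 150 Hz.
150 Hz mod fs = 6 Hz.
6 Hz ≤ fs/2 = 36 Hz, appears at 6 Hz.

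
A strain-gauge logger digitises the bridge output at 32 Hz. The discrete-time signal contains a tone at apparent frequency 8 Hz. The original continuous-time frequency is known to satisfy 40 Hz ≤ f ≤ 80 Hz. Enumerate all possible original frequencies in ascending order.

40 Hz, 56 Hz, 72 Hz

Frequencies that alias to 8 Hz are k·fs ± 8 Hz for integer k ≥ 0.
k=0: 8 Hz.
k=1: 24 Hz, 40 Hz.
k=2: 56 Hz, 72 Hz.
k=3: 88 Hz, 104 Hz.
Within [40 Hz, 80 Hz]: 40 Hz, 56 Hz, 72 Hz.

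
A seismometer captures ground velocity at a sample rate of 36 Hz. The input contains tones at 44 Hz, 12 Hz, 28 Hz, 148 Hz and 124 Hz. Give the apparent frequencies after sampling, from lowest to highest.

4 Hz, 8 Hz, 12 Hz, 16 Hz

fs/2 = 18 Hz.
44 Hz mod fs = 8 Hz.
8 Hz ≤ fs/2 = 18 Hz, appears at 8 Hz.
12 Hz ≤ fs/2 = 18 Hz, passes unchanged.
28 Hz > fs/2 = 18 Hz, folds to fs − 28 Hz = 8 Hz.
148 Hz mod fs = 4 Hz.
4 Hz ≤ fs/2 = 18 Hz, appears at 4 Hz.
124 Hz mod fs = 16 Hz.
16 Hz ≤ fs/2 = 18 Hz, appears at 16 Hz.
Distinct values: {4 Hz, 8 Hz, 12 Hz, 16 Hz}.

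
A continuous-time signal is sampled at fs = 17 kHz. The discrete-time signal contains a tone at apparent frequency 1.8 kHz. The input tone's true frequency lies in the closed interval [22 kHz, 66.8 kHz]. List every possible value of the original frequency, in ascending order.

Frequencies that alias to 1.8 kHz are k·fs ± 1.8 kHz for integer k ≥ 0.
k=0: 1.8 kHz.
k=1: 15.2 kHz, 18.8 kHz.
k=2: 32.2 kHz, 35.8 kHz.
k=3: 49.2 kHz, 52.8 kHz.
k=4: 66.2 kHz, 69.8 kHz.
k=5: 83.2 kHz, 86.8 kHz.
Within [22 kHz, 66.8 kHz]: 32.2 kHz, 35.8 kHz, 49.2 kHz, 52.8 kHz, 66.2 kHz.

32.2 kHz, 35.8 kHz, 49.2 kHz, 52.8 kHz, 66.2 kHz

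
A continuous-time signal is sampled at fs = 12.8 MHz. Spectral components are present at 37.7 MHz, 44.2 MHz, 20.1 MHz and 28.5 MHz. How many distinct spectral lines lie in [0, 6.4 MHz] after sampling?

fs/2 = 6.4 MHz.
37.7 MHz mod fs = 12.1 MHz.
12.1 MHz > fs/2 = 6.4 MHz, folds to fs − 12.1 MHz = 0.7 MHz.
44.2 MHz mod fs = 5.8 MHz.
5.8 MHz ≤ fs/2 = 6.4 MHz, appears at 5.8 MHz.
20.1 MHz mod fs = 7.3 MHz.
7.3 MHz > fs/2 = 6.4 MHz, folds to fs − 7.3 MHz = 5.5 MHz.
28.5 MHz mod fs = 2.9 MHz.
2.9 MHz ≤ fs/2 = 6.4 MHz, appears at 2.9 MHz.
Distinct values: {0.7 MHz, 2.9 MHz, 5.5 MHz, 5.8 MHz} → 4.

4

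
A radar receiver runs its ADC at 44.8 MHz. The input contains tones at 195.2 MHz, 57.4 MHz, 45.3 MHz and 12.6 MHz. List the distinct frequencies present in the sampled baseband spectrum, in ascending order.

fs/2 = 22.4 MHz.
195.2 MHz mod fs = 16 MHz.
16 MHz ≤ fs/2 = 22.4 MHz, appears at 16 MHz.
57.4 MHz mod fs = 12.6 MHz.
12.6 MHz ≤ fs/2 = 22.4 MHz, appears at 12.6 MHz.
45.3 MHz mod fs = 0.5 MHz.
0.5 MHz ≤ fs/2 = 22.4 MHz, appears at 0.5 MHz.
12.6 MHz ≤ fs/2 = 22.4 MHz, passes unchanged.
Distinct values: {0.5 MHz, 12.6 MHz, 16 MHz}.

0.5 MHz, 12.6 MHz, 16 MHz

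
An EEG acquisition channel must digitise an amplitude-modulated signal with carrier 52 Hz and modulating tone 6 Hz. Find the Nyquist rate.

116 Hz

AM sidebands sit at fc ± fm = 46 Hz and 58 Hz.
Highest-frequency component: 58 Hz.
Nyquist rate = 2 × 58 Hz = 116 Hz.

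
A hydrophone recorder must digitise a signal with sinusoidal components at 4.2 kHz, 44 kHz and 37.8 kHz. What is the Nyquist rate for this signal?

Highest-frequency component: 44 kHz.
Nyquist rate = 2 × 44 kHz = 88 kHz.

88 kHz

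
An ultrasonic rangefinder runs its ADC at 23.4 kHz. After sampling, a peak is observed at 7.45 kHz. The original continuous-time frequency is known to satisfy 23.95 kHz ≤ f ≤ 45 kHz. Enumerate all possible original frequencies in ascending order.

Frequencies that alias to 7.45 kHz are k·fs ± 7.45 kHz for integer k ≥ 0.
k=0: 7.45 kHz.
k=1: 15.95 kHz, 30.85 kHz.
k=2: 39.35 kHz, 54.25 kHz.
k=3: 62.75 kHz, 77.65 kHz.
Within [23.95 kHz, 45 kHz]: 30.85 kHz, 39.35 kHz.

30.85 kHz, 39.35 kHz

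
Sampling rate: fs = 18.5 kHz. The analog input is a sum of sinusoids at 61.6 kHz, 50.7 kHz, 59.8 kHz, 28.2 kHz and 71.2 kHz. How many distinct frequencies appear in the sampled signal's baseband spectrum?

fs/2 = 9.25 kHz.
61.6 kHz mod fs = 6.1 kHz.
6.1 kHz ≤ fs/2 = 9.25 kHz, appears at 6.1 kHz.
50.7 kHz mod fs = 13.7 kHz.
13.7 kHz > fs/2 = 9.25 kHz, folds to fs − 13.7 kHz = 4.8 kHz.
59.8 kHz mod fs = 4.3 kHz.
4.3 kHz ≤ fs/2 = 9.25 kHz, appears at 4.3 kHz.
28.2 kHz mod fs = 9.7 kHz.
9.7 kHz > fs/2 = 9.25 kHz, folds to fs − 9.7 kHz = 8.8 kHz.
71.2 kHz mod fs = 15.7 kHz.
15.7 kHz > fs/2 = 9.25 kHz, folds to fs − 15.7 kHz = 2.8 kHz.
Distinct values: {2.8 kHz, 4.3 kHz, 4.8 kHz, 6.1 kHz, 8.8 kHz} → 5.

5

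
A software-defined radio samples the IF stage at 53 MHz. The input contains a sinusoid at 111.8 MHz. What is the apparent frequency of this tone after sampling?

5.8 MHz

111.8 MHz mod fs = 5.8 MHz.
5.8 MHz ≤ fs/2 = 26.5 MHz, appears at 5.8 MHz.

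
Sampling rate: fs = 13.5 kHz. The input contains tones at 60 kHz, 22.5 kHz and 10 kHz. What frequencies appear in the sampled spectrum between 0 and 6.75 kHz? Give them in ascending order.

3.5 kHz, 4.5 kHz, 6 kHz

fs/2 = 6.75 kHz.
60 kHz mod fs = 6 kHz.
6 kHz ≤ fs/2 = 6.75 kHz, appears at 6 kHz.
22.5 kHz mod fs = 9 kHz.
9 kHz > fs/2 = 6.75 kHz, folds to fs − 9 kHz = 4.5 kHz.
10 kHz > fs/2 = 6.75 kHz, folds to fs − 10 kHz = 3.5 kHz.
Distinct values: {3.5 kHz, 4.5 kHz, 6 kHz}.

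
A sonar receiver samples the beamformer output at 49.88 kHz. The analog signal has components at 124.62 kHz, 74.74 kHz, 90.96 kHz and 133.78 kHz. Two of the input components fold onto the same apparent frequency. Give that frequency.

24.86 kHz

fs/2 = 24.94 kHz.
124.62 kHz mod fs = 24.86 kHz.
24.86 kHz ≤ fs/2 = 24.94 kHz, appears at 24.86 kHz.
74.74 kHz mod fs = 24.86 kHz.
24.86 kHz ≤ fs/2 = 24.94 kHz, appears at 24.86 kHz.
90.96 kHz mod fs = 41.08 kHz.
41.08 kHz > fs/2 = 24.94 kHz, folds to fs − 41.08 kHz = 8.8 kHz.
133.78 kHz mod fs = 34.02 kHz.
34.02 kHz > fs/2 = 24.94 kHz, folds to fs − 34.02 kHz = 15.86 kHz.
74.74 kHz and 124.62 kHz both map to 24.86 kHz.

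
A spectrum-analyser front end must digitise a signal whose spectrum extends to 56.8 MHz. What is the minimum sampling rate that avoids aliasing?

Nyquist rate = 2 × 56.8 MHz = 113.6 MHz.

113.6 MHz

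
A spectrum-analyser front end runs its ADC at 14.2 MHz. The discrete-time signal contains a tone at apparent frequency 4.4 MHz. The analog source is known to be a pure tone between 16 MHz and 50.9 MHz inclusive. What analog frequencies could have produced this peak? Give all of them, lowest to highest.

18.6 MHz, 24 MHz, 32.8 MHz, 38.2 MHz, 47 MHz

Frequencies that alias to 4.4 MHz are k·fs ± 4.4 MHz for integer k ≥ 0.
k=0: 4.4 MHz.
k=1: 9.8 MHz, 18.6 MHz.
k=2: 24 MHz, 32.8 MHz.
k=3: 38.2 MHz, 47 MHz.
k=4: 52.4 MHz, 61.2 MHz.
Within [16 MHz, 50.9 MHz]: 18.6 MHz, 24 MHz, 32.8 MHz, 38.2 MHz, 47 MHz.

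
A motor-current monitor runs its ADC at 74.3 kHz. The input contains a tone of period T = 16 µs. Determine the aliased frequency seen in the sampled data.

11.8 kHz

T = 16 µs → f = 1/T = 62.5 kHz.
62.5 kHz > fs/2 = 37.15 kHz, folds to fs − 62.5 kHz = 11.8 kHz.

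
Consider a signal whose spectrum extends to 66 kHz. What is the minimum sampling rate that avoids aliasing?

132 kHz

Nyquist rate = 2 × 66 kHz = 132 kHz.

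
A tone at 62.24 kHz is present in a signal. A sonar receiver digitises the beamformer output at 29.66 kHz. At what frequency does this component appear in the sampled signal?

2.92 kHz

62.24 kHz mod fs = 2.92 kHz.
2.92 kHz ≤ fs/2 = 14.83 kHz, appears at 2.92 kHz.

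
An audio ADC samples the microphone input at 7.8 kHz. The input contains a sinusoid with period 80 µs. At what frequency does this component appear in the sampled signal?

3.1 kHz

T = 80 µs → f = 1/T = 12.5 kHz.
12.5 kHz mod fs = 4.7 kHz.
4.7 kHz > fs/2 = 3.9 kHz, folds to fs − 4.7 kHz = 3.1 kHz.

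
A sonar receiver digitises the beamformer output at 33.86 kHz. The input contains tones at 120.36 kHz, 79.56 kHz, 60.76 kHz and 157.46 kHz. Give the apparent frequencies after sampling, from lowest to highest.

6.96 kHz, 11.84 kHz, 15.08 kHz

fs/2 = 16.93 kHz.
120.36 kHz mod fs = 18.78 kHz.
18.78 kHz > fs/2 = 16.93 kHz, folds to fs − 18.78 kHz = 15.08 kHz.
79.56 kHz mod fs = 11.84 kHz.
11.84 kHz ≤ fs/2 = 16.93 kHz, appears at 11.84 kHz.
60.76 kHz mod fs = 26.9 kHz.
26.9 kHz > fs/2 = 16.93 kHz, folds to fs − 26.9 kHz = 6.96 kHz.
157.46 kHz mod fs = 22.02 kHz.
22.02 kHz > fs/2 = 16.93 kHz, folds to fs − 22.02 kHz = 11.84 kHz.
Distinct values: {6.96 kHz, 11.84 kHz, 15.08 kHz}.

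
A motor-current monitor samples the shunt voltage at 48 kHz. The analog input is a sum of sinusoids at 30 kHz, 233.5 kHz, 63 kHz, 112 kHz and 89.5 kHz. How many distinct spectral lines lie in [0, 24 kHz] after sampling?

fs/2 = 24 kHz.
30 kHz > fs/2 = 24 kHz, folds to fs − 30 kHz = 18 kHz.
233.5 kHz mod fs = 41.5 kHz.
41.5 kHz > fs/2 = 24 kHz, folds to fs − 41.5 kHz = 6.5 kHz.
63 kHz mod fs = 15 kHz.
15 kHz ≤ fs/2 = 24 kHz, appears at 15 kHz.
112 kHz mod fs = 16 kHz.
16 kHz ≤ fs/2 = 24 kHz, appears at 16 kHz.
89.5 kHz mod fs = 41.5 kHz.
41.5 kHz > fs/2 = 24 kHz, folds to fs − 41.5 kHz = 6.5 kHz.
Distinct values: {6.5 kHz, 15 kHz, 16 kHz, 18 kHz} → 4.

4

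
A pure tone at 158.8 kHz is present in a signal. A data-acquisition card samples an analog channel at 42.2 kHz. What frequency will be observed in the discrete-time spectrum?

10 kHz

158.8 kHz mod fs = 32.2 kHz.
32.2 kHz > fs/2 = 21.1 kHz, folds to fs − 32.2 kHz = 10 kHz.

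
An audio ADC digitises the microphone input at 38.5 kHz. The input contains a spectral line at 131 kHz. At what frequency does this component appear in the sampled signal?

15.5 kHz

131 kHz mod fs = 15.5 kHz.
15.5 kHz ≤ fs/2 = 19.25 kHz, appears at 15.5 kHz.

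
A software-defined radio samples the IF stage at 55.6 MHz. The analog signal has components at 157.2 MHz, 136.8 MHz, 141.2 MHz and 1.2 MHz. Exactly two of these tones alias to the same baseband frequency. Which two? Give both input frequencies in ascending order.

136.8 MHz, 141.2 MHz

fs/2 = 27.8 MHz.
157.2 MHz mod fs = 46 MHz.
46 MHz > fs/2 = 27.8 MHz, folds to fs − 46 MHz = 9.6 MHz.
136.8 MHz mod fs = 25.6 MHz.
25.6 MHz ≤ fs/2 = 27.8 MHz, appears at 25.6 MHz.
141.2 MHz mod fs = 30 MHz.
30 MHz > fs/2 = 27.8 MHz, folds to fs − 30 MHz = 25.6 MHz.
1.2 MHz ≤ fs/2 = 27.8 MHz, passes unchanged.
136.8 MHz and 141.2 MHz both map to 25.6 MHz.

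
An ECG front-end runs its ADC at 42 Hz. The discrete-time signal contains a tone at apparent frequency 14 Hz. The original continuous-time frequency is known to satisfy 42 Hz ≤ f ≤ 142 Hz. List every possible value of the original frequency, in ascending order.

Frequencies that alias to 14 Hz are k·fs ± 14 Hz for integer k ≥ 0.
k=0: 14 Hz.
k=1: 28 Hz, 56 Hz.
k=2: 70 Hz, 98 Hz.
k=3: 112 Hz, 140 Hz.
k=4: 154 Hz, 182 Hz.
Within [42 Hz, 142 Hz]: 56 Hz, 70 Hz, 98 Hz, 112 Hz, 140 Hz.

56 Hz, 70 Hz, 98 Hz, 112 Hz, 140 Hz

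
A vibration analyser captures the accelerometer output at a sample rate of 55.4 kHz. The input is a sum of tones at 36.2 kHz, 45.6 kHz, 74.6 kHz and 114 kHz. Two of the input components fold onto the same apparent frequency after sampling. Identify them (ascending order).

fs/2 = 27.7 kHz.
36.2 kHz > fs/2 = 27.7 kHz, folds to fs − 36.2 kHz = 19.2 kHz.
45.6 kHz > fs/2 = 27.7 kHz, folds to fs − 45.6 kHz = 9.8 kHz.
74.6 kHz mod fs = 19.2 kHz.
19.2 kHz ≤ fs/2 = 27.7 kHz, appears at 19.2 kHz.
114 kHz mod fs = 3.2 kHz.
3.2 kHz ≤ fs/2 = 27.7 kHz, appears at 3.2 kHz.
36.2 kHz and 74.6 kHz both map to 19.2 kHz.

36.2 kHz, 74.6 kHz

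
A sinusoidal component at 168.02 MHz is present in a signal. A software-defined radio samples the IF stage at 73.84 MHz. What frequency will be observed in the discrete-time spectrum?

168.02 MHz mod fs = 20.34 MHz.
20.34 MHz ≤ fs/2 = 36.92 MHz, appears at 20.34 MHz.

20.34 MHz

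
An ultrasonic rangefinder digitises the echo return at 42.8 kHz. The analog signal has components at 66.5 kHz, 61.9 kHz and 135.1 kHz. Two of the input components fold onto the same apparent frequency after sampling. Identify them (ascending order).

fs/2 = 21.4 kHz.
66.5 kHz mod fs = 23.7 kHz.
23.7 kHz > fs/2 = 21.4 kHz, folds to fs − 23.7 kHz = 19.1 kHz.
61.9 kHz mod fs = 19.1 kHz.
19.1 kHz ≤ fs/2 = 21.4 kHz, appears at 19.1 kHz.
135.1 kHz mod fs = 6.7 kHz.
6.7 kHz ≤ fs/2 = 21.4 kHz, appears at 6.7 kHz.
61.9 kHz and 66.5 kHz both map to 19.1 kHz.

61.9 kHz, 66.5 kHz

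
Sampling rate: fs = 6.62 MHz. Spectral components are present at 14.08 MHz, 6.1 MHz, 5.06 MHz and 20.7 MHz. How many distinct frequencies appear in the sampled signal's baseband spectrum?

3

fs/2 = 3.31 MHz.
14.08 MHz mod fs = 0.84 MHz.
0.84 MHz ≤ fs/2 = 3.31 MHz, appears at 0.84 MHz.
6.1 MHz > fs/2 = 3.31 MHz, folds to fs − 6.1 MHz = 0.52 MHz.
5.06 MHz > fs/2 = 3.31 MHz, folds to fs − 5.06 MHz = 1.56 MHz.
20.7 MHz mod fs = 0.84 MHz.
0.84 MHz ≤ fs/2 = 3.31 MHz, appears at 0.84 MHz.
Distinct values: {0.52 MHz, 0.84 MHz, 1.56 MHz} → 3.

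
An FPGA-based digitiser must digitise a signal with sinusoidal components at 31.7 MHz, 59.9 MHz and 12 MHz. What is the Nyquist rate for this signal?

119.8 MHz

Highest-frequency component: 59.9 MHz.
Nyquist rate = 2 × 59.9 MHz = 119.8 MHz.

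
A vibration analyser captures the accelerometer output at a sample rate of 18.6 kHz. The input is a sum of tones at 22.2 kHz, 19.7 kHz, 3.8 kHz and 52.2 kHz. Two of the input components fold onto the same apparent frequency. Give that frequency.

3.6 kHz

fs/2 = 9.3 kHz.
22.2 kHz mod fs = 3.6 kHz.
3.6 kHz ≤ fs/2 = 9.3 kHz, appears at 3.6 kHz.
19.7 kHz mod fs = 1.1 kHz.
1.1 kHz ≤ fs/2 = 9.3 kHz, appears at 1.1 kHz.
3.8 kHz ≤ fs/2 = 9.3 kHz, passes unchanged.
52.2 kHz mod fs = 15 kHz.
15 kHz > fs/2 = 9.3 kHz, folds to fs − 15 kHz = 3.6 kHz.
22.2 kHz and 52.2 kHz both map to 3.6 kHz.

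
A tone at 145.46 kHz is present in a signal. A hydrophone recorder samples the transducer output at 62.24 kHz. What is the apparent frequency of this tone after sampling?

145.46 kHz mod fs = 20.98 kHz.
20.98 kHz ≤ fs/2 = 31.12 kHz, appears at 20.98 kHz.

20.98 kHz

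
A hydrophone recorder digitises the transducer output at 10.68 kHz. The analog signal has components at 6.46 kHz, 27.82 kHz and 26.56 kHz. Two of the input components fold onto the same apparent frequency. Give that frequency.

fs/2 = 5.34 kHz.
6.46 kHz > fs/2 = 5.34 kHz, folds to fs − 6.46 kHz = 4.22 kHz.
27.82 kHz mod fs = 6.46 kHz.
6.46 kHz > fs/2 = 5.34 kHz, folds to fs − 6.46 kHz = 4.22 kHz.
26.56 kHz mod fs = 5.2 kHz.
5.2 kHz ≤ fs/2 = 5.34 kHz, appears at 5.2 kHz.
6.46 kHz and 27.82 kHz both map to 4.22 kHz.

4.22 kHz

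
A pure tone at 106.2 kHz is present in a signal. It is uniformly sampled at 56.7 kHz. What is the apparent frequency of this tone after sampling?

106.2 kHz mod fs = 49.5 kHz.
49.5 kHz > fs/2 = 28.35 kHz, folds to fs − 49.5 kHz = 7.2 kHz.

7.2 kHz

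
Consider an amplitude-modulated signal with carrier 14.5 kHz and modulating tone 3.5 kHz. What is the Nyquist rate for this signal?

AM sidebands sit at fc ± fm = 11 kHz and 18 kHz.
Highest-frequency component: 18 kHz.
Nyquist rate = 2 × 18 kHz = 36 kHz.

36 kHz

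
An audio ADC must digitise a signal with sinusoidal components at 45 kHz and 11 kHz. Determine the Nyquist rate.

90 kHz

Highest-frequency component: 45 kHz.
Nyquist rate = 2 × 45 kHz = 90 kHz.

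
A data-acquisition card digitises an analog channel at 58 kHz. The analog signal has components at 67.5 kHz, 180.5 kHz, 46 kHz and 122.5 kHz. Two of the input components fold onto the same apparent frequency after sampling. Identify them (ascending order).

fs/2 = 29 kHz.
67.5 kHz mod fs = 9.5 kHz.
9.5 kHz ≤ fs/2 = 29 kHz, appears at 9.5 kHz.
180.5 kHz mod fs = 6.5 kHz.
6.5 kHz ≤ fs/2 = 29 kHz, appears at 6.5 kHz.
46 kHz > fs/2 = 29 kHz, folds to fs − 46 kHz = 12 kHz.
122.5 kHz mod fs = 6.5 kHz.
6.5 kHz ≤ fs/2 = 29 kHz, appears at 6.5 kHz.
122.5 kHz and 180.5 kHz both map to 6.5 kHz.

122.5 kHz, 180.5 kHz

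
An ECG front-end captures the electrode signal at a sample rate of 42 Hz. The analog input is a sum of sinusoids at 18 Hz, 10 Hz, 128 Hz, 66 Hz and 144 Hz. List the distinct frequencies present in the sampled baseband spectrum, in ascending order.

fs/2 = 21 Hz.
18 Hz ≤ fs/2 = 21 Hz, passes unchanged.
10 Hz ≤ fs/2 = 21 Hz, passes unchanged.
128 Hz mod fs = 2 Hz.
2 Hz ≤ fs/2 = 21 Hz, appears at 2 Hz.
66 Hz mod fs = 24 Hz.
24 Hz > fs/2 = 21 Hz, folds to fs − 24 Hz = 18 Hz.
144 Hz mod fs = 18 Hz.
18 Hz ≤ fs/2 = 21 Hz, appears at 18 Hz.
Distinct values: {2 Hz, 10 Hz, 18 Hz}.

2 Hz, 10 Hz, 18 Hz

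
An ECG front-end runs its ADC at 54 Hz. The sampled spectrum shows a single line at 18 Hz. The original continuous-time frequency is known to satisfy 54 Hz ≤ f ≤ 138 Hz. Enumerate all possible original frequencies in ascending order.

72 Hz, 90 Hz, 126 Hz

Frequencies that alias to 18 Hz are k·fs ± 18 Hz for integer k ≥ 0.
k=0: 18 Hz.
k=1: 36 Hz, 72 Hz.
k=2: 90 Hz, 126 Hz.
k=3: 144 Hz, 180 Hz.
Within [54 Hz, 138 Hz]: 72 Hz, 90 Hz, 126 Hz.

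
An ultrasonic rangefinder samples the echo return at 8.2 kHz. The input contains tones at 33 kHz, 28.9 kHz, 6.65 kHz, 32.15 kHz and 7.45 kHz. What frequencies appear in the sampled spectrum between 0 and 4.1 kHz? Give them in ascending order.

fs/2 = 4.1 kHz.
33 kHz mod fs = 0.2 kHz.
0.2 kHz ≤ fs/2 = 4.1 kHz, appears at 0.2 kHz.
28.9 kHz mod fs = 4.3 kHz.
4.3 kHz > fs/2 = 4.1 kHz, folds to fs − 4.3 kHz = 3.9 kHz.
6.65 kHz > fs/2 = 4.1 kHz, folds to fs − 6.65 kHz = 1.55 kHz.
32.15 kHz mod fs = 7.55 kHz.
7.55 kHz > fs/2 = 4.1 kHz, folds to fs − 7.55 kHz = 0.65 kHz.
7.45 kHz > fs/2 = 4.1 kHz, folds to fs − 7.45 kHz = 0.75 kHz.
Distinct values: {0.2 kHz, 0.65 kHz, 0.75 kHz, 1.55 kHz, 3.9 kHz}.

0.2 kHz, 0.65 kHz, 0.75 kHz, 1.55 kHz, 3.9 kHz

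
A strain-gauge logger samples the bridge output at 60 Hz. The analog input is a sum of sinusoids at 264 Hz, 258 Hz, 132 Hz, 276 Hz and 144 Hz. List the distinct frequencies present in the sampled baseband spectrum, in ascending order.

12 Hz, 18 Hz, 24 Hz

fs/2 = 30 Hz.
264 Hz mod fs = 24 Hz.
24 Hz ≤ fs/2 = 30 Hz, appears at 24 Hz.
258 Hz mod fs = 18 Hz.
18 Hz ≤ fs/2 = 30 Hz, appears at 18 Hz.
132 Hz mod fs = 12 Hz.
12 Hz ≤ fs/2 = 30 Hz, appears at 12 Hz.
276 Hz mod fs = 36 Hz.
36 Hz > fs/2 = 30 Hz, folds to fs − 36 Hz = 24 Hz.
144 Hz mod fs = 24 Hz.
24 Hz ≤ fs/2 = 30 Hz, appears at 24 Hz.
Distinct values: {12 Hz, 18 Hz, 24 Hz}.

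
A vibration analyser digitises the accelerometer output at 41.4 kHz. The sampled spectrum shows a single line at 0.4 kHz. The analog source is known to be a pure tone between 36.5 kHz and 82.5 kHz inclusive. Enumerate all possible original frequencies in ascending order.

Frequencies that alias to 0.4 kHz are k·fs ± 0.4 kHz for integer k ≥ 0.
k=0: 0.4 kHz.
k=1: 41 kHz, 41.8 kHz.
k=2: 82.4 kHz, 83.2 kHz.
k=3: 123.8 kHz, 124.6 kHz.
Within [36.5 kHz, 82.5 kHz]: 41 kHz, 41.8 kHz, 82.4 kHz.

41 kHz, 41.8 kHz, 82.4 kHz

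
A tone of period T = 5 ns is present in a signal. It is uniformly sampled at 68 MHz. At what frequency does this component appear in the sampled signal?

T = 5 ns → f = 1/T = 200 MHz.
200 MHz mod fs = 64 MHz.
64 MHz > fs/2 = 34 MHz, folds to fs − 64 MHz = 4 MHz.

4 MHz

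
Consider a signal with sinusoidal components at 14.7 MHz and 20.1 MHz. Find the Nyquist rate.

40.2 MHz

Highest-frequency component: 20.1 MHz.
Nyquist rate = 2 × 20.1 MHz = 40.2 MHz.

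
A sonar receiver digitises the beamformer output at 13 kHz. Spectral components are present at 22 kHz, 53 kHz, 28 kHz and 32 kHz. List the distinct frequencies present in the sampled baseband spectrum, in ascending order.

fs/2 = 6.5 kHz.
22 kHz mod fs = 9 kHz.
9 kHz > fs/2 = 6.5 kHz, folds to fs − 9 kHz = 4 kHz.
53 kHz mod fs = 1 kHz.
1 kHz ≤ fs/2 = 6.5 kHz, appears at 1 kHz.
28 kHz mod fs = 2 kHz.
2 kHz ≤ fs/2 = 6.5 kHz, appears at 2 kHz.
32 kHz mod fs = 6 kHz.
6 kHz ≤ fs/2 = 6.5 kHz, appears at 6 kHz.
Distinct values: {1 kHz, 2 kHz, 4 kHz, 6 kHz}.

1 kHz, 2 kHz, 4 kHz, 6 kHz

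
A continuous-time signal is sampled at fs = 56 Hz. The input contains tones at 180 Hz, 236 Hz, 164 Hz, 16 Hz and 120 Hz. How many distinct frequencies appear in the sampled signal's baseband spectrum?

4

fs/2 = 28 Hz.
180 Hz mod fs = 12 Hz.
12 Hz ≤ fs/2 = 28 Hz, appears at 12 Hz.
236 Hz mod fs = 12 Hz.
12 Hz ≤ fs/2 = 28 Hz, appears at 12 Hz.
164 Hz mod fs = 52 Hz.
52 Hz > fs/2 = 28 Hz, folds to fs − 52 Hz = 4 Hz.
16 Hz ≤ fs/2 = 28 Hz, passes unchanged.
120 Hz mod fs = 8 Hz.
8 Hz ≤ fs/2 = 28 Hz, appears at 8 Hz.
Distinct values: {4 Hz, 8 Hz, 12 Hz, 16 Hz} → 4.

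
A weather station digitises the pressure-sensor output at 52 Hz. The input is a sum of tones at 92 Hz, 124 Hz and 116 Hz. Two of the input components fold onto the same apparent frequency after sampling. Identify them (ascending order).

fs/2 = 26 Hz.
92 Hz mod fs = 40 Hz.
40 Hz > fs/2 = 26 Hz, folds to fs − 40 Hz = 12 Hz.
124 Hz mod fs = 20 Hz.
20 Hz ≤ fs/2 = 26 Hz, appears at 20 Hz.
116 Hz mod fs = 12 Hz.
12 Hz ≤ fs/2 = 26 Hz, appears at 12 Hz.
92 Hz and 116 Hz both map to 12 Hz.

92 Hz, 116 Hz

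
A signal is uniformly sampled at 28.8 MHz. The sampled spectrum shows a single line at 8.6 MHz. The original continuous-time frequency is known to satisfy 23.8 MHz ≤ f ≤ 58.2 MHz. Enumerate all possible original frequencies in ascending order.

37.4 MHz, 49 MHz

Frequencies that alias to 8.6 MHz are k·fs ± 8.6 MHz for integer k ≥ 0.
k=0: 8.6 MHz.
k=1: 20.2 MHz, 37.4 MHz.
k=2: 49 MHz, 66.2 MHz.
k=3: 77.8 MHz, 95 MHz.
Within [23.8 MHz, 58.2 MHz]: 37.4 MHz, 49 MHz.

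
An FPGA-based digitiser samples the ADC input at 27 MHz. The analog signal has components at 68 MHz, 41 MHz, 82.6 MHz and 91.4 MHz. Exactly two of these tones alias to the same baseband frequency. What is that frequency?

13 MHz

fs/2 = 13.5 MHz.
68 MHz mod fs = 14 MHz.
14 MHz > fs/2 = 13.5 MHz, folds to fs − 14 MHz = 13 MHz.
41 MHz mod fs = 14 MHz.
14 MHz > fs/2 = 13.5 MHz, folds to fs − 14 MHz = 13 MHz.
82.6 MHz mod fs = 1.6 MHz.
1.6 MHz ≤ fs/2 = 13.5 MHz, appears at 1.6 MHz.
91.4 MHz mod fs = 10.4 MHz.
10.4 MHz ≤ fs/2 = 13.5 MHz, appears at 10.4 MHz.
41 MHz and 68 MHz both map to 13 MHz.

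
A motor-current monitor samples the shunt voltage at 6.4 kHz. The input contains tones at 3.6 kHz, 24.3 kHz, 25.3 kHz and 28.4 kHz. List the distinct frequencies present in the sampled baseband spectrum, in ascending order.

fs/2 = 3.2 kHz.
3.6 kHz > fs/2 = 3.2 kHz, folds to fs − 3.6 kHz = 2.8 kHz.
24.3 kHz mod fs = 5.1 kHz.
5.1 kHz > fs/2 = 3.2 kHz, folds to fs − 5.1 kHz = 1.3 kHz.
25.3 kHz mod fs = 6.1 kHz.
6.1 kHz > fs/2 = 3.2 kHz, folds to fs − 6.1 kHz = 0.3 kHz.
28.4 kHz mod fs = 2.8 kHz.
2.8 kHz ≤ fs/2 = 3.2 kHz, appears at 2.8 kHz.
Distinct values: {0.3 kHz, 1.3 kHz, 2.8 kHz}.

0.3 kHz, 1.3 kHz, 2.8 kHz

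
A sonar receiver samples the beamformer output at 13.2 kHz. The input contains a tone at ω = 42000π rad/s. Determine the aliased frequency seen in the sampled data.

5.4 kHz

ω = 42000π rad/s → f = ω/(2π) = 21000 Hz = 21 kHz.
21 kHz mod fs = 7.8 kHz.
7.8 kHz > fs/2 = 6.6 kHz, folds to fs − 7.8 kHz = 5.4 kHz.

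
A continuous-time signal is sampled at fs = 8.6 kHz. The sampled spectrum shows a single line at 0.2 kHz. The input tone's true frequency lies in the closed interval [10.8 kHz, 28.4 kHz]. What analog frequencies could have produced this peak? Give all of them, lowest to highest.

Frequencies that alias to 0.2 kHz are k·fs ± 0.2 kHz for integer k ≥ 0.
k=0: 0.2 kHz.
k=1: 8.4 kHz, 8.8 kHz.
k=2: 17 kHz, 17.4 kHz.
k=3: 25.6 kHz, 26 kHz.
k=4: 34.2 kHz, 34.6 kHz.
Within [10.8 kHz, 28.4 kHz]: 17 kHz, 17.4 kHz, 25.6 kHz, 26 kHz.

17 kHz, 17.4 kHz, 25.6 kHz, 26 kHz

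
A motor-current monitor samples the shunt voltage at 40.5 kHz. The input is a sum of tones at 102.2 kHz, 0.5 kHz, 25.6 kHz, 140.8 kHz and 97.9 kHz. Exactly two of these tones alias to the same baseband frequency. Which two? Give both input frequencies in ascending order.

fs/2 = 20.25 kHz.
102.2 kHz mod fs = 21.2 kHz.
21.2 kHz > fs/2 = 20.25 kHz, folds to fs − 21.2 kHz = 19.3 kHz.
0.5 kHz ≤ fs/2 = 20.25 kHz, passes unchanged.
25.6 kHz > fs/2 = 20.25 kHz, folds to fs − 25.6 kHz = 14.9 kHz.
140.8 kHz mod fs = 19.3 kHz.
19.3 kHz ≤ fs/2 = 20.25 kHz, appears at 19.3 kHz.
97.9 kHz mod fs = 16.9 kHz.
16.9 kHz ≤ fs/2 = 20.25 kHz, appears at 16.9 kHz.
102.2 kHz and 140.8 kHz both map to 19.3 kHz.

102.2 kHz, 140.8 kHz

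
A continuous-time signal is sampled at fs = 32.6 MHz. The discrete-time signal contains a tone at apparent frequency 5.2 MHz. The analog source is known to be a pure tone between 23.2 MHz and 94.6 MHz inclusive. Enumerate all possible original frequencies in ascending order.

27.4 MHz, 37.8 MHz, 60 MHz, 70.4 MHz, 92.6 MHz

Frequencies that alias to 5.2 MHz are k·fs ± 5.2 MHz for integer k ≥ 0.
k=0: 5.2 MHz.
k=1: 27.4 MHz, 37.8 MHz.
k=2: 60 MHz, 70.4 MHz.
k=3: 92.6 MHz, 103 MHz.
k=4: 125.2 MHz, 135.6 MHz.
Within [23.2 MHz, 94.6 MHz]: 27.4 MHz, 37.8 MHz, 60 MHz, 70.4 MHz, 92.6 MHz.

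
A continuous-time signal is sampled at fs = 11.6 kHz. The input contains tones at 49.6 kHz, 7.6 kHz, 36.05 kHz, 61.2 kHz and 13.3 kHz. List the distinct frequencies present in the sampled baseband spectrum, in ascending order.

1.25 kHz, 1.7 kHz, 3.2 kHz, 4 kHz

fs/2 = 5.8 kHz.
49.6 kHz mod fs = 3.2 kHz.
3.2 kHz ≤ fs/2 = 5.8 kHz, appears at 3.2 kHz.
7.6 kHz > fs/2 = 5.8 kHz, folds to fs − 7.6 kHz = 4 kHz.
36.05 kHz mod fs = 1.25 kHz.
1.25 kHz ≤ fs/2 = 5.8 kHz, appears at 1.25 kHz.
61.2 kHz mod fs = 3.2 kHz.
3.2 kHz ≤ fs/2 = 5.8 kHz, appears at 3.2 kHz.
13.3 kHz mod fs = 1.7 kHz.
1.7 kHz ≤ fs/2 = 5.8 kHz, appears at 1.7 kHz.
Distinct values: {1.25 kHz, 1.7 kHz, 3.2 kHz, 4 kHz}.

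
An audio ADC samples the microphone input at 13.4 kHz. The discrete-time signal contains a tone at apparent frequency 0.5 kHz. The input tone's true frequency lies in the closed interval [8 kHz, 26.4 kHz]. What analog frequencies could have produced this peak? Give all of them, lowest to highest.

Frequencies that alias to 0.5 kHz are k·fs ± 0.5 kHz for integer k ≥ 0.
k=0: 0.5 kHz.
k=1: 12.9 kHz, 13.9 kHz.
k=2: 26.3 kHz, 27.3 kHz.
k=3: 39.7 kHz, 40.7 kHz.
Within [8 kHz, 26.4 kHz]: 12.9 kHz, 13.9 kHz, 26.3 kHz.

12.9 kHz, 13.9 kHz, 26.3 kHz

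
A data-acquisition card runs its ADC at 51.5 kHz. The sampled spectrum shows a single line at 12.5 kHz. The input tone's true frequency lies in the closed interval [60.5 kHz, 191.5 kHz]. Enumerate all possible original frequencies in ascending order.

64 kHz, 90.5 kHz, 115.5 kHz, 142 kHz, 167 kHz

Frequencies that alias to 12.5 kHz are k·fs ± 12.5 kHz for integer k ≥ 0.
k=0: 12.5 kHz.
k=1: 39 kHz, 64 kHz.
k=2: 90.5 kHz, 115.5 kHz.
k=3: 142 kHz, 167 kHz.
k=4: 193.5 kHz, 218.5 kHz.
Within [60.5 kHz, 191.5 kHz]: 64 kHz, 90.5 kHz, 115.5 kHz, 142 kHz, 167 kHz.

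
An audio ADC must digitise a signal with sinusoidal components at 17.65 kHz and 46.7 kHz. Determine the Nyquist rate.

93.4 kHz

Highest-frequency component: 46.7 kHz.
Nyquist rate = 2 × 46.7 kHz = 93.4 kHz.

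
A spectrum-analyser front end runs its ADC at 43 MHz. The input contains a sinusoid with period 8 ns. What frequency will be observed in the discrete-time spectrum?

4 MHz

T = 8 ns → f = 1/T = 125 MHz.
125 MHz mod fs = 39 MHz.
39 MHz > fs/2 = 21.5 MHz, folds to fs − 39 MHz = 4 MHz.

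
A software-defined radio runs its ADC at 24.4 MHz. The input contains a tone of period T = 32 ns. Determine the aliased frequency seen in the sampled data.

6.85 MHz

T = 32 ns → f = 1/T = 31.25 MHz.
31.25 MHz mod fs = 6.85 MHz.
6.85 MHz ≤ fs/2 = 12.2 MHz, appears at 6.85 MHz.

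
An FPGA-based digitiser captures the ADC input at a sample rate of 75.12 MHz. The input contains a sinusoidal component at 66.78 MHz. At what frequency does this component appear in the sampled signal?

8.34 MHz

66.78 MHz > fs/2 = 37.56 MHz, folds to fs − 66.78 MHz = 8.34 MHz.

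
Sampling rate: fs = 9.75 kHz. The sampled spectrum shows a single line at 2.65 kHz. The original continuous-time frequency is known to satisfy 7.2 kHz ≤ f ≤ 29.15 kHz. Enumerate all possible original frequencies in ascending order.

12.4 kHz, 16.85 kHz, 22.15 kHz, 26.6 kHz

Frequencies that alias to 2.65 kHz are k·fs ± 2.65 kHz for integer k ≥ 0.
k=0: 2.65 kHz.
k=1: 7.1 kHz, 12.4 kHz.
k=2: 16.85 kHz, 22.15 kHz.
k=3: 26.6 kHz, 31.9 kHz.
k=4: 36.35 kHz, 41.65 kHz.
Within [7.2 kHz, 29.15 kHz]: 12.4 kHz, 16.85 kHz, 22.15 kHz, 26.6 kHz.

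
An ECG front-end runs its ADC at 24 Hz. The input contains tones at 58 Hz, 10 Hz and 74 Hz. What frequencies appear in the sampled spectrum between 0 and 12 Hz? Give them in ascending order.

fs/2 = 12 Hz.
58 Hz mod fs = 10 Hz.
10 Hz ≤ fs/2 = 12 Hz, appears at 10 Hz.
10 Hz ≤ fs/2 = 12 Hz, passes unchanged.
74 Hz mod fs = 2 Hz.
2 Hz ≤ fs/2 = 12 Hz, appears at 2 Hz.
Distinct values: {2 Hz, 10 Hz}.

2 Hz, 10 Hz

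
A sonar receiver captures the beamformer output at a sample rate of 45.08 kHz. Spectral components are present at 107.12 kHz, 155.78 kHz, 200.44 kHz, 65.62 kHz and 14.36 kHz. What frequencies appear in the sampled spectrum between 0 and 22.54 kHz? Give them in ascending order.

fs/2 = 22.54 kHz.
107.12 kHz mod fs = 16.96 kHz.
16.96 kHz ≤ fs/2 = 22.54 kHz, appears at 16.96 kHz.
155.78 kHz mod fs = 20.54 kHz.
20.54 kHz ≤ fs/2 = 22.54 kHz, appears at 20.54 kHz.
200.44 kHz mod fs = 20.12 kHz.
20.12 kHz ≤ fs/2 = 22.54 kHz, appears at 20.12 kHz.
65.62 kHz mod fs = 20.54 kHz.
20.54 kHz ≤ fs/2 = 22.54 kHz, appears at 20.54 kHz.
14.36 kHz ≤ fs/2 = 22.54 kHz, passes unchanged.
Distinct values: {14.36 kHz, 16.96 kHz, 20.12 kHz, 20.54 kHz}.

14.36 kHz, 16.96 kHz, 20.12 kHz, 20.54 kHz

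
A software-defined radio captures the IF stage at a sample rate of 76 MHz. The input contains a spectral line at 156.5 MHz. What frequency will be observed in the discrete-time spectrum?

4.5 MHz

156.5 MHz mod fs = 4.5 MHz.
4.5 MHz ≤ fs/2 = 38 MHz, appears at 4.5 MHz.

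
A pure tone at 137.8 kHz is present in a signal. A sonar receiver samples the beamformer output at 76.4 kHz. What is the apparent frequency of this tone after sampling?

15 kHz

137.8 kHz mod fs = 61.4 kHz.
61.4 kHz > fs/2 = 38.2 kHz, folds to fs − 61.4 kHz = 15 kHz.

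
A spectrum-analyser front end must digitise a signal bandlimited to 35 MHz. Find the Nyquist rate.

70 MHz

Nyquist rate = 2 × 35 MHz = 70 MHz.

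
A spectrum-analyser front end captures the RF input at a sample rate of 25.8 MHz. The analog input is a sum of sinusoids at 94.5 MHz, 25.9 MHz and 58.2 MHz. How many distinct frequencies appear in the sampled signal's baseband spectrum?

fs/2 = 12.9 MHz.
94.5 MHz mod fs = 17.1 MHz.
17.1 MHz > fs/2 = 12.9 MHz, folds to fs − 17.1 MHz = 8.7 MHz.
25.9 MHz mod fs = 0.1 MHz.
0.1 MHz ≤ fs/2 = 12.9 MHz, appears at 0.1 MHz.
58.2 MHz mod fs = 6.6 MHz.
6.6 MHz ≤ fs/2 = 12.9 MHz, appears at 6.6 MHz.
Distinct values: {0.1 MHz, 6.6 MHz, 8.7 MHz} → 3.

3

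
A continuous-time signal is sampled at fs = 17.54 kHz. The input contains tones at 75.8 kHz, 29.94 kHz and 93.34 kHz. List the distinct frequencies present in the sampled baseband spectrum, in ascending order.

fs/2 = 8.77 kHz.
75.8 kHz mod fs = 5.64 kHz.
5.64 kHz ≤ fs/2 = 8.77 kHz, appears at 5.64 kHz.
29.94 kHz mod fs = 12.4 kHz.
12.4 kHz > fs/2 = 8.77 kHz, folds to fs − 12.4 kHz = 5.14 kHz.
93.34 kHz mod fs = 5.64 kHz.
5.64 kHz ≤ fs/2 = 8.77 kHz, appears at 5.64 kHz.
Distinct values: {5.14 kHz, 5.64 kHz}.

5.14 kHz, 5.64 kHz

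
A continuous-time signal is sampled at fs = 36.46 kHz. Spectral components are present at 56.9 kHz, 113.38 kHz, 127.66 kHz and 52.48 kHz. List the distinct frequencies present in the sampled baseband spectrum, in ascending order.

4 kHz, 16.02 kHz, 18.18 kHz

fs/2 = 18.23 kHz.
56.9 kHz mod fs = 20.44 kHz.
20.44 kHz > fs/2 = 18.23 kHz, folds to fs − 20.44 kHz = 16.02 kHz.
113.38 kHz mod fs = 4 kHz.
4 kHz ≤ fs/2 = 18.23 kHz, appears at 4 kHz.
127.66 kHz mod fs = 18.28 kHz.
18.28 kHz > fs/2 = 18.23 kHz, folds to fs − 18.28 kHz = 18.18 kHz.
52.48 kHz mod fs = 16.02 kHz.
16.02 kHz ≤ fs/2 = 18.23 kHz, appears at 16.02 kHz.
Distinct values: {4 kHz, 16.02 kHz, 18.18 kHz}.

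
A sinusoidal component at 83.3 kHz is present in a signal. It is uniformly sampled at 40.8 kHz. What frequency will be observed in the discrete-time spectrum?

1.7 kHz

83.3 kHz mod fs = 1.7 kHz.
1.7 kHz ≤ fs/2 = 20.4 kHz, appears at 1.7 kHz.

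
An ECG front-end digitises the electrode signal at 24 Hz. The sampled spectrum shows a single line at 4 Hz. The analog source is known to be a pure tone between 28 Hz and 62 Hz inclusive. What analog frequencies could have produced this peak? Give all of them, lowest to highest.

28 Hz, 44 Hz, 52 Hz

Frequencies that alias to 4 Hz are k·fs ± 4 Hz for integer k ≥ 0.
k=0: 4 Hz.
k=1: 20 Hz, 28 Hz.
k=2: 44 Hz, 52 Hz.
k=3: 68 Hz, 76 Hz.
Within [28 Hz, 62 Hz]: 28 Hz, 44 Hz, 52 Hz.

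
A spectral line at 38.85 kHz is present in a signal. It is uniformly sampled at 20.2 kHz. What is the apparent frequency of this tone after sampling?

38.85 kHz mod fs = 18.65 kHz.
18.65 kHz > fs/2 = 10.1 kHz, folds to fs − 18.65 kHz = 1.55 kHz.

1.55 kHz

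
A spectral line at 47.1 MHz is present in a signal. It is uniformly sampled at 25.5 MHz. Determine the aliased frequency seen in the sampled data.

3.9 MHz

47.1 MHz mod fs = 21.6 MHz.
21.6 MHz > fs/2 = 12.75 MHz, folds to fs − 21.6 MHz = 3.9 MHz.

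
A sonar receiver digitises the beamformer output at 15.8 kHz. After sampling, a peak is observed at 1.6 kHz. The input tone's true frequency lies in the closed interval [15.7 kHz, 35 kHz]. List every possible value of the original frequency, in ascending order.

17.4 kHz, 30 kHz, 33.2 kHz

Frequencies that alias to 1.6 kHz are k·fs ± 1.6 kHz for integer k ≥ 0.
k=0: 1.6 kHz.
k=1: 14.2 kHz, 17.4 kHz.
k=2: 30 kHz, 33.2 kHz.
k=3: 45.8 kHz, 49 kHz.
Within [15.7 kHz, 35 kHz]: 17.4 kHz, 30 kHz, 33.2 kHz.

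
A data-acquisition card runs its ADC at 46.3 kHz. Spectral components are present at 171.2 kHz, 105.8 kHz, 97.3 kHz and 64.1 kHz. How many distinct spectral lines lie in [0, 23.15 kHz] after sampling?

4

fs/2 = 23.15 kHz.
171.2 kHz mod fs = 32.3 kHz.
32.3 kHz > fs/2 = 23.15 kHz, folds to fs − 32.3 kHz = 14 kHz.
105.8 kHz mod fs = 13.2 kHz.
13.2 kHz ≤ fs/2 = 23.15 kHz, appears at 13.2 kHz.
97.3 kHz mod fs = 4.7 kHz.
4.7 kHz ≤ fs/2 = 23.15 kHz, appears at 4.7 kHz.
64.1 kHz mod fs = 17.8 kHz.
17.8 kHz ≤ fs/2 = 23.15 kHz, appears at 17.8 kHz.
Distinct values: {4.7 kHz, 13.2 kHz, 14 kHz, 17.8 kHz} → 4.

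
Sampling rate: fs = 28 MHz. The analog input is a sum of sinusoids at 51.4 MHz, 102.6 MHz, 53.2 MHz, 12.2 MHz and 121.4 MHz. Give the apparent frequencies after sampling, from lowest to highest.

fs/2 = 14 MHz.
51.4 MHz mod fs = 23.4 MHz.
23.4 MHz > fs/2 = 14 MHz, folds to fs − 23.4 MHz = 4.6 MHz.
102.6 MHz mod fs = 18.6 MHz.
18.6 MHz > fs/2 = 14 MHz, folds to fs − 18.6 MHz = 9.4 MHz.
53.2 MHz mod fs = 25.2 MHz.
25.2 MHz > fs/2 = 14 MHz, folds to fs − 25.2 MHz = 2.8 MHz.
12.2 MHz ≤ fs/2 = 14 MHz, passes unchanged.
121.4 MHz mod fs = 9.4 MHz.
9.4 MHz ≤ fs/2 = 14 MHz, appears at 9.4 MHz.
Distinct values: {2.8 MHz, 4.6 MHz, 9.4 MHz, 12.2 MHz}.

2.8 MHz, 4.6 MHz, 9.4 MHz, 12.2 MHz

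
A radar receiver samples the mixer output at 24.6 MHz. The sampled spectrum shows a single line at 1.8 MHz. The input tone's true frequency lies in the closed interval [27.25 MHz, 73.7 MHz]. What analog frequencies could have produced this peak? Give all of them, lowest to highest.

47.4 MHz, 51 MHz, 72 MHz

Frequencies that alias to 1.8 MHz are k·fs ± 1.8 MHz for integer k ≥ 0.
k=0: 1.8 MHz.
k=1: 22.8 MHz, 26.4 MHz.
k=2: 47.4 MHz, 51 MHz.
k=3: 72 MHz, 75.6 MHz.
k=4: 96.6 MHz, 100.2 MHz.
Within [27.25 MHz, 73.7 MHz]: 47.4 MHz, 51 MHz, 72 MHz.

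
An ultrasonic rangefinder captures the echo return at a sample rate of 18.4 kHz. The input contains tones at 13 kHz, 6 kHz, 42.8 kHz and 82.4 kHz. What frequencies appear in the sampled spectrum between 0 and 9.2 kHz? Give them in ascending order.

fs/2 = 9.2 kHz.
13 kHz > fs/2 = 9.2 kHz, folds to fs − 13 kHz = 5.4 kHz.
6 kHz ≤ fs/2 = 9.2 kHz, passes unchanged.
42.8 kHz mod fs = 6 kHz.
6 kHz ≤ fs/2 = 9.2 kHz, appears at 6 kHz.
82.4 kHz mod fs = 8.8 kHz.
8.8 kHz ≤ fs/2 = 9.2 kHz, appears at 8.8 kHz.
Distinct values: {5.4 kHz, 6 kHz, 8.8 kHz}.

5.4 kHz, 6 kHz, 8.8 kHz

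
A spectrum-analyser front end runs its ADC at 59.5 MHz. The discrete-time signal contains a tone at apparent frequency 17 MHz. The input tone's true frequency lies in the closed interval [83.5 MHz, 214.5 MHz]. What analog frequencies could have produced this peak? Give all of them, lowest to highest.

Frequencies that alias to 17 MHz are k·fs ± 17 MHz for integer k ≥ 0.
k=0: 17 MHz.
k=1: 42.5 MHz, 76.5 MHz.
k=2: 102 MHz, 136 MHz.
k=3: 161.5 MHz, 195.5 MHz.
k=4: 221 MHz, 255 MHz.
Within [83.5 MHz, 214.5 MHz]: 102 MHz, 136 MHz, 161.5 MHz, 195.5 MHz.

102 MHz, 136 MHz, 161.5 MHz, 195.5 MHz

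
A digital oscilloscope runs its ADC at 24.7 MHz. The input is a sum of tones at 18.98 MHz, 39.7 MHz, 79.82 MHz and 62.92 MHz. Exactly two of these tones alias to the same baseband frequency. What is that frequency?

5.72 MHz

fs/2 = 12.35 MHz.
18.98 MHz > fs/2 = 12.35 MHz, folds to fs − 18.98 MHz = 5.72 MHz.
39.7 MHz mod fs = 15 MHz.
15 MHz > fs/2 = 12.35 MHz, folds to fs − 15 MHz = 9.7 MHz.
79.82 MHz mod fs = 5.72 MHz.
5.72 MHz ≤ fs/2 = 12.35 MHz, appears at 5.72 MHz.
62.92 MHz mod fs = 13.52 MHz.
13.52 MHz > fs/2 = 12.35 MHz, folds to fs − 13.52 MHz = 11.18 MHz.
18.98 MHz and 79.82 MHz both map to 5.72 MHz.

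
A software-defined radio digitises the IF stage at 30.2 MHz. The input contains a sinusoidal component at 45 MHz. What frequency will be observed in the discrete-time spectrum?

45 MHz mod fs = 14.8 MHz.
14.8 MHz ≤ fs/2 = 15.1 MHz, appears at 14.8 MHz.

14.8 MHz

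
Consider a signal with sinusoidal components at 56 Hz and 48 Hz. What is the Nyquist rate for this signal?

Highest-frequency component: 56 Hz.
Nyquist rate = 2 × 56 Hz = 112 Hz.

112 Hz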